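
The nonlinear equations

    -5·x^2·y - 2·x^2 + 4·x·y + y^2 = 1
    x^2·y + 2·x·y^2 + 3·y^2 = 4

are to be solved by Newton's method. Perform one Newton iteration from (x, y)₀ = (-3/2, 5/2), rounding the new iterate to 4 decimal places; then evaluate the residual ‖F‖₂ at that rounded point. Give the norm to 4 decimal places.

11.6081

At (-3/2, 5/2): F = (-42.3750, 1.6250).
Jacobian J = [[-10·x·y - 4·x + 4·y, -5·x^2 + 4·x + 2·y], [2·x·y + 2·y^2, x^2 + 4·x·y + 6·y]].
At the point, J = [[53.5000, -12.2500], [5.0000, 2.2500]] (det J = 181.6250).
Solving J·Δ = −F gives Δ = (0.4153, -1.6452).
Then the next iterate is (x, y)₁ = (-1.0847, 0.8548).
Re-evaluating at (-1.0847, 0.8548): F = (-11.359949, -2.387359), so ‖F‖₂ = 11.6081.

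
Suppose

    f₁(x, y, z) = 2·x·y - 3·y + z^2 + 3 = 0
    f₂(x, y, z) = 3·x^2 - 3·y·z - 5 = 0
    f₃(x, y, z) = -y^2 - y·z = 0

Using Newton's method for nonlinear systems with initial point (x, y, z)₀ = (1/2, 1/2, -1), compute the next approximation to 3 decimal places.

(0.611, 1.556, -0.500)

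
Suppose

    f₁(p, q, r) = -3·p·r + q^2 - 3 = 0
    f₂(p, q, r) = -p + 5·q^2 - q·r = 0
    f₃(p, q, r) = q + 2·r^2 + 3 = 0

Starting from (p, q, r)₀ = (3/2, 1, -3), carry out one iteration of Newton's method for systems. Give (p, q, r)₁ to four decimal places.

At (3/2, 1, -3): F = (11.5000, 6.5000, 22.0000).
Jacobian J = [[-3·r, 2·q, -3·p], [-1, 10·q - r, -q], [0, 1, 4·r]].
At the point, J = [[9.0000, 2.0000, -4.5000], [-1.0000, 13.0000, -1.0000], [0.0000, 1.0000, -12.0000]] (det J = -1414.5000).
Solving J·Δ = −F gives Δ = (-0.2918, -0.3839, 1.8013).
Then the next iterate is (p, q, r)₁ = (1.2082, 0.6161, -1.1987).

(1.2082, 0.6161, -1.1987)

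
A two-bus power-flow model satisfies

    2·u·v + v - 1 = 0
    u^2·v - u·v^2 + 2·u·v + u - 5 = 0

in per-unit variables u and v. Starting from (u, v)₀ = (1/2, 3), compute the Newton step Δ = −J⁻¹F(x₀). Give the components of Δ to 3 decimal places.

At (1/2, 3): F = (5.000, -5.250).
Jacobian J = [[2·v, 2·u + 1], [2·u·v - v^2 + 2·v + 1, u^2 - 2·u·v + 2·u]].
At the point, J = [[6.000, 2.000], [1.000, -1.750]] (det J = -12.500).
Solving J·Δ = −F gives Δ = (0.140, -2.920).

(0.140, -2.920)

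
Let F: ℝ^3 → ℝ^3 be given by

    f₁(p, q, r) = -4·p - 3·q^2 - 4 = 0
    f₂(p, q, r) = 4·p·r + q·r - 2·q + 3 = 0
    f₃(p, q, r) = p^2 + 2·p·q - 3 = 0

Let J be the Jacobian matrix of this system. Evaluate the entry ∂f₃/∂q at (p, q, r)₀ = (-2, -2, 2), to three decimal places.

∂f₃/∂q = 2·p.
At (-2, -2, 2) this is -4.000.

-4.000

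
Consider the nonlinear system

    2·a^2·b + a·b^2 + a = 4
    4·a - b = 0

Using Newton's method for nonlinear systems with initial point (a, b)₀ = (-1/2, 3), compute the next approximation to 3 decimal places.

At (-1/2, 3): F = (-7.500, -5.000).
Jacobian J = [[4·a·b + b^2 + 1, 2·a^2 + 2·a·b], [4, -1]].
At the point, J = [[4.000, -2.500], [4.000, -1.000]] (det J = 6.000).
Solving J·Δ = −F gives Δ = (0.833, -1.667).
Then the next iterate is (a, b)₁ = (0.333, 1.333).

(0.333, 1.333)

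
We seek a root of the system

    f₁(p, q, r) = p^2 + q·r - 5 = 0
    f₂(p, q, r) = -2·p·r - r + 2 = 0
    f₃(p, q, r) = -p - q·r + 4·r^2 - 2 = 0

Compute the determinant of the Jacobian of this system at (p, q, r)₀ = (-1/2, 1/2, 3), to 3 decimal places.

J = [[2·p, r, q], [-2·r, 0, -2·p - 1], [-1, -r, -q + 8·r]].
At the point, J = [[-1.000, 3.000, 0.500], [-6.000, 0.000, 0.000], [-1.000, -3.000, 23.500]].
det J = 432.000.

432.000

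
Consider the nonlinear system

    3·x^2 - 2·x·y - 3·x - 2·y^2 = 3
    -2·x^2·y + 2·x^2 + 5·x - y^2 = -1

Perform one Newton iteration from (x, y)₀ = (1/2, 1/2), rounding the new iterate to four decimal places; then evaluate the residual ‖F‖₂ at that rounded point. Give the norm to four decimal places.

3.3244

At (1/2, 1/2): F = (-4.7500, 3.5000).
Jacobian J = [[6·x - 2·y - 3, -2·x - 4·y], [-4·x·y + 4·x + 5, -2·x^2 - 2·y]].
At the point, J = [[-1.0000, -3.0000], [6.0000, -1.5000]] (det J = 19.5000).
Solving J·Δ = −F gives Δ = (-0.9038, -1.2821).
Then the next iterate is (x, y)₁ = (-0.4038, -0.7821).
Re-evaluating at (-0.4038, -0.7821): F = (-3.154421, -1.049522), so ‖F‖₂ = 3.3244.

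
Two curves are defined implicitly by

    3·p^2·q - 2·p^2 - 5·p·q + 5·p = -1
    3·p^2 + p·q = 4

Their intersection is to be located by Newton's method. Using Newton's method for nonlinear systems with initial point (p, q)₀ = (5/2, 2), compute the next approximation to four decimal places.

At (5/2, 2): F = (13.5000, 19.7500).
Jacobian J = [[6·p·q - 4·p - 5·q + 5, 3·p^2 - 5·p], [6·p + q, p]].
At the point, J = [[15.0000, 6.2500], [17.0000, 2.5000]] (det J = -68.7500).
Solving J·Δ = −F gives Δ = (-1.3045, 0.9709).
Then the next iterate is (p, q)₁ = (1.1955, 2.9709).

(1.1955, 2.9709)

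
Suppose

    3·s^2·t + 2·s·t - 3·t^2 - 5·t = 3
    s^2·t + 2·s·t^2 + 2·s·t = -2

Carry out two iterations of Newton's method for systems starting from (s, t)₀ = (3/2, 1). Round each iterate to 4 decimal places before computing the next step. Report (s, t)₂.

(9.0230, -0.8990)

At (3/2, 1): F = (-1.2500, 10.2500).
Jacobian J = [[6·s·t + 2·t, 3·s^2 + 2·s - 6·t - 5], [2·s·t + 2·t^2 + 2·t, s^2 + 4·s·t + 2·s]].
At the point, J = [[11.0000, -1.2500], [7.0000, 11.2500]] (det J = 132.5000).
Solving J·Δ = −F gives Δ = (0.0094, -0.9170).
Then the next iterate is (s, t)₁ = (1.5094, 0.0830).
Round to (1.5094, 0.0830) and repeat: F = (-2.617813, 2.460455), J = [[0.917681, 4.355665], [0.430338, 5.798209]].
Δ = (7.5136, -0.9820), so (s, t)₂ = (9.0230, -0.8990).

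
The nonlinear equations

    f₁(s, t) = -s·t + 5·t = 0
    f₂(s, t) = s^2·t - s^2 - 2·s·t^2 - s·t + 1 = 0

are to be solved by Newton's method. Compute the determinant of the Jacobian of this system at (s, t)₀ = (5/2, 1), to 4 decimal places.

J = [[-t, -s + 5], [2·s·t - 2·s - 2·t^2 - t, s^2 - 4·s·t - s]].
At the point, J = [[-1.0000, 2.5000], [-3.0000, -6.2500]].
det J = 13.7500.

13.7500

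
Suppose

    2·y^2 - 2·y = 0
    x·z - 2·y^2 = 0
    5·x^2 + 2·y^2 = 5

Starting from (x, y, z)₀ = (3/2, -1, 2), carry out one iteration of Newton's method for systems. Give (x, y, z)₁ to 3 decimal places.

(1.128, -0.333, 0.052)

At (3/2, -1, 2): F = (4.000, 1.000, 8.250).
Jacobian J = [[0, 4·y - 2, 0], [z, -4·y, x], [10·x, 4·y, 0]].
At the point, J = [[0.000, -6.000, 0.000], [2.000, 4.000, 1.500], [15.000, -4.000, 0.000]] (det J = -135.000).
Solving J·Δ = −F gives Δ = (-0.372, 0.667, -1.948).
Then the next iterate is (x, y, z)₁ = (1.128, -0.333, 0.052).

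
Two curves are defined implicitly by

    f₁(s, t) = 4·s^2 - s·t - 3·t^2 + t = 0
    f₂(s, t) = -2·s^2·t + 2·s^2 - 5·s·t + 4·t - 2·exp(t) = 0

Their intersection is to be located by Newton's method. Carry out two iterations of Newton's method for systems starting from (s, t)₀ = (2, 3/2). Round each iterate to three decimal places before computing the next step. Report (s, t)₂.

(0.539, 0.554)

At (2, 3/2): F = (7.750, -21.96338).
Jacobian J = [[8·s - t, -s - 6·t + 1], [-4·s·t + 4·s - 5·t, -2·s^2 - 5·s - 2·exp(t) + 4]].
At the point, J = [[14.500, -10.000], [-11.500, -22.96338]] (det J = -447.96898).
Solving J·Δ = −F gives Δ = (-0.888, -0.512).
Then the next iterate is (s, t)₁ = (1.112, 0.988).
Round to (1.112, 0.988) and repeat: F = (1.90709, -6.88332), J = [[7.908, -6.040], [-4.88662, -9.40480]].
Δ = (-0.573, -0.434), so (s, t)₂ = (0.539, 0.554).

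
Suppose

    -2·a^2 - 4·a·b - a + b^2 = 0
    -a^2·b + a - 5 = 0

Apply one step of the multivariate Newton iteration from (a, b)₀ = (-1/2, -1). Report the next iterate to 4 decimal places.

At (-1/2, -1): F = (-1.0000, -5.2500).
Jacobian J = [[-4·a - 4·b - 1, -4·a + 2·b], [-2·a·b + 1, -a^2]].
At the point, J = [[5.0000, 0.0000], [0.0000, -0.2500]] (det J = -1.2500).
Solving J·Δ = −F gives Δ = (0.2000, -21.0000).
Then the next iterate is (a, b)₁ = (-0.3000, -22.0000).

(-0.3000, -22.0000)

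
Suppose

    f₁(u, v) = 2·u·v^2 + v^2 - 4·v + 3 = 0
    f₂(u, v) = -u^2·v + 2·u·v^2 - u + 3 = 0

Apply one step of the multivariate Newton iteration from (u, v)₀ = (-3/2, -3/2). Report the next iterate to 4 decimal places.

At (-3/2, -3/2): F = (4.5000, 1.1250).
Jacobian J = [[2·v^2, 4·u·v + 2·v - 4], [-2·u·v + 2·v^2 - 1, -u^2 + 4·u·v]].
At the point, J = [[4.5000, 2.0000], [-1.0000, 6.7500]] (det J = 32.3750).
Solving J·Δ = −F gives Δ = (-0.8687, -0.2954).
Then the next iterate is (u, v)₁ = (-2.3687, -1.7954).

(-2.3687, -1.7954)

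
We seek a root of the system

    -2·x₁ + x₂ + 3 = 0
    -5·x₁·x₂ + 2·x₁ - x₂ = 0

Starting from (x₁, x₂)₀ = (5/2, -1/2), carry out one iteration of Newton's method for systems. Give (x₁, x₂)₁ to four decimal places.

(1.5222, 0.0444)

At (5/2, -1/2): F = (-2.5000, 11.7500).
Jacobian J = [[-2, 1], [-5·x₂ + 2, -5·x₁ - 1]].
At the point, J = [[-2.0000, 1.0000], [4.5000, -13.5000]] (det J = 22.5000).
Solving J·Δ = −F gives Δ = (-0.9778, 0.5444).
Then the next iterate is (x₁, x₂)₁ = (1.5222, 0.0444).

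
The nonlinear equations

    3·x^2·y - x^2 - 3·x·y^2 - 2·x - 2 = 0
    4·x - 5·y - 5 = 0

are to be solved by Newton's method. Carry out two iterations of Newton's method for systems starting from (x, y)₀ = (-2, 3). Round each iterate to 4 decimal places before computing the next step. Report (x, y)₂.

At (-2, 3): F = (88.0000, -28.0000).
Jacobian J = [[6·x·y - 2·x - 3·y^2 - 2, 3·x^2 - 6·x·y], [4, -5]].
At the point, J = [[-61.0000, 48.0000], [4.0000, -5.0000]] (det J = 113.0000).
Solving J·Δ = −F gives Δ = (-8.0000, -12.0000).
Then the next iterate is (x, y)₁ = (-10.0000, -9.0000).
Round to (-10.0000, -9.0000) and repeat: F = (-352.0000, 0.0000), J = [[315.0000, -240.0000], [4.0000, -5.0000]].
Δ = (2.8618, 2.2894), so (x, y)₂ = (-7.1382, -6.7106).

(-7.1382, -6.7106)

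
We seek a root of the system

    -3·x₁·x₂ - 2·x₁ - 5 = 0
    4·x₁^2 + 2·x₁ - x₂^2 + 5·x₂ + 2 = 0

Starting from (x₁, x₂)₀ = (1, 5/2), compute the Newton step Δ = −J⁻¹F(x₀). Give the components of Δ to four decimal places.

(-1.4250, -0.3208)

At (1, 5/2): F = (-14.5000, 14.2500).
Jacobian J = [[-3·x₂ - 2, -3·x₁], [8·x₁ + 2, -2·x₂ + 5]].
At the point, J = [[-9.5000, -3.0000], [10.0000, 0.0000]] (det J = 30.0000).
Solving J·Δ = −F gives Δ = (-1.4250, -0.3208).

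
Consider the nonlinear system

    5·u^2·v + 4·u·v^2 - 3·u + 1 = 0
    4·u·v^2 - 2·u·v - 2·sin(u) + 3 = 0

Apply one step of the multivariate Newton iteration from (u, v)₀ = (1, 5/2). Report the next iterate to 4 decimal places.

At (1, 5/2): F = (35.5000, 21.317058).
Jacobian J = [[10·u·v + 4·v^2 - 3, 5·u^2 + 8·u·v], [4·v^2 - 2·v - 2·cos(u), 8·u·v - 2·u]].
At the point, J = [[47.0000, 25.0000], [18.919395, 18.0000]] (det J = 373.015115).
Solving J·Δ = −F gives Δ = (-0.2844, -0.8854).
Then the next iterate is (u, v)₁ = (0.7156, 1.6146).

(0.7156, 1.6146)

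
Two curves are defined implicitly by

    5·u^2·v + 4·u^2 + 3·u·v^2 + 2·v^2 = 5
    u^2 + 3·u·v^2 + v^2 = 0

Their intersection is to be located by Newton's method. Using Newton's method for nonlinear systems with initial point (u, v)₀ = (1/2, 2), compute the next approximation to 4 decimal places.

(1.0071, 0.3158)

At (1/2, 2): F = (12.5000, 10.2500).
Jacobian J = [[10·u·v + 8·u + 3·v^2, 5·u^2 + 6·u·v + 4·v], [2·u + 3·v^2, 6·u·v + 2·v]].
At the point, J = [[26.0000, 15.2500], [13.0000, 10.0000]] (det J = 61.7500).
Solving J·Δ = −F gives Δ = (0.5071, -1.6842).
Then the next iterate is (u, v)₁ = (1.0071, 0.3158).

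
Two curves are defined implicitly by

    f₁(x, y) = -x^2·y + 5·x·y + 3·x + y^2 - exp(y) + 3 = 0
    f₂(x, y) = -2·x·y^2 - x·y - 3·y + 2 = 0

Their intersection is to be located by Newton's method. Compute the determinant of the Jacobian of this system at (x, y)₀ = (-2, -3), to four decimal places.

J = [[-2·x·y + 5·y + 3, -x^2 + 5·x + 2·y - exp(y)], [-2·y^2 - y, -4·x·y - x - 3]].
At the point, J = [[-24.0000, -20.049787], [-15.0000, -25.0000]].
det J = 299.2532.

299.2532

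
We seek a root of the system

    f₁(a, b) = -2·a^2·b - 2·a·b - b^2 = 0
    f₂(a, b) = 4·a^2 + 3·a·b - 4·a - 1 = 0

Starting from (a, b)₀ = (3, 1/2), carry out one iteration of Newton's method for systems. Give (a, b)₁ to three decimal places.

At (3, 1/2): F = (-12.250, 27.500).
Jacobian J = [[-4·a·b - 2·b, -2·a^2 - 2·a - 2·b], [8·a + 3·b - 4, 3·a]].
At the point, J = [[-7.000, -25.000], [21.500, 9.000]] (det J = 474.500).
Solving J·Δ = −F gives Δ = (-1.217, -0.149).
Then the next iterate is (a, b)₁ = (1.783, 0.351).

(1.783, 0.351)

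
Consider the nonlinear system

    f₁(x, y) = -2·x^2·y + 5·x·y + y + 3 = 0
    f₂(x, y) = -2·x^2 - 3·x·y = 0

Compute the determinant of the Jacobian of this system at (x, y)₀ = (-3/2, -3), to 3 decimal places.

J = [[-4·x·y + 5·y, -2·x^2 + 5·x + 1], [-4·x - 3·y, -3·x]].
At the point, J = [[-33.000, -11.000], [15.000, 4.500]].
det J = 16.500.

16.500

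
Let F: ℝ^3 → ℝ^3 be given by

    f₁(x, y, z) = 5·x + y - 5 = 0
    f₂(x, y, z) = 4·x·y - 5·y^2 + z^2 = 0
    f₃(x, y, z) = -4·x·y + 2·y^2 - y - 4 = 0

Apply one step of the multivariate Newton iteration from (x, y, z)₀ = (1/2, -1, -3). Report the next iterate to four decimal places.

(1.1026, -0.5128, -2.0940)

At (1/2, -1, -3): F = (-3.5000, 2.0000, 1.0000).
Jacobian J = [[5, 1, 0], [4·y, 4·x - 10·y, 2·z], [-4·y, -4·x + 4·y - 1, 0]].
At the point, J = [[5.0000, 1.0000, 0.0000], [-4.0000, 12.0000, -6.0000], [4.0000, -7.0000, 0.0000]] (det J = -234.0000).
Solving J·Δ = −F gives Δ = (0.6026, 0.4872, 0.9060).
Then the next iterate is (x, y, z)₁ = (1.1026, -0.5128, -2.0940).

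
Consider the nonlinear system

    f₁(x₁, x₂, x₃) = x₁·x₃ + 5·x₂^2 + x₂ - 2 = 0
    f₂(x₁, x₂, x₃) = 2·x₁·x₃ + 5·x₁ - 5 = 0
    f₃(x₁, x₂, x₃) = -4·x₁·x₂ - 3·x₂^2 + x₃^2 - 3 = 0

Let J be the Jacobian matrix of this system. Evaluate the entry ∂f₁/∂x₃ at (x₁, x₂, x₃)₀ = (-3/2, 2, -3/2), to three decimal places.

∂f₁/∂x₃ = x₁.
At (-3/2, 2, -3/2) this is -1.500.

-1.500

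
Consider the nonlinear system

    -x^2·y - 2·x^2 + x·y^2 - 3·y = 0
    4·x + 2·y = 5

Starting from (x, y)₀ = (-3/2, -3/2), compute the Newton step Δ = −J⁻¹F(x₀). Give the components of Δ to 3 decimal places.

(1.000, 5.000)

At (-3/2, -3/2): F = (0.000, -14.000).
Jacobian J = [[-2·x·y - 4·x + y^2, -x^2 + 2·x·y - 3], [4, 2]].
At the point, J = [[3.750, -0.750], [4.000, 2.000]] (det J = 10.500).
Solving J·Δ = −F gives Δ = (1.000, 5.000).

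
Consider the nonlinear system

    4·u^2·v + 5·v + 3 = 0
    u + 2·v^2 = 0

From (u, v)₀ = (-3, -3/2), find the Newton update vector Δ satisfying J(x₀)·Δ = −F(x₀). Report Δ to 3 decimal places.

(1.126, 0.438)

At (-3, -3/2): F = (-58.500, 1.500).
Jacobian J = [[8·u·v, 4·u^2 + 5], [1, 4·v]].
At the point, J = [[36.000, 41.000], [1.000, -6.000]] (det J = -257.000).
Solving J·Δ = −F gives Δ = (1.126, 0.438).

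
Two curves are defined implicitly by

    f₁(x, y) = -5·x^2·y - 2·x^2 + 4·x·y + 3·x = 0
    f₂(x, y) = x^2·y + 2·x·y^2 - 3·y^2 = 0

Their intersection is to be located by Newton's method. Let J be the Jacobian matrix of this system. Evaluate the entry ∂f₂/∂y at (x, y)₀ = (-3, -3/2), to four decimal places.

∂f₂/∂y = x^2 + 4·x·y - 6·y.
At (-3, -3/2) this is 36.0000.

36.0000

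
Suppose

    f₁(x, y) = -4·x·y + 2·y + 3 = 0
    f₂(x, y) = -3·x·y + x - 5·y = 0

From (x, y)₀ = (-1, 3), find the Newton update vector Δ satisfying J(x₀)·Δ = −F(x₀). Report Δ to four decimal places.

(0.0000, -3.5000)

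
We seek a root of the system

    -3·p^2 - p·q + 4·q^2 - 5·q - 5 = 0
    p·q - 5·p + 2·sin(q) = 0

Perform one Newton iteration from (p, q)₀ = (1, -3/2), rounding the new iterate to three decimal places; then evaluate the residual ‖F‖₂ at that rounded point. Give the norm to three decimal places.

0.375

At (1, -3/2): F = (10.000, -8.49499).
Jacobian J = [[-6·p - q, -p + 8·q - 5], [q - 5, p + 2·cos(q)]].
At the point, J = [[-4.500, -18.000], [-6.500, 1.14147]] (det J = -122.13663).
Solving J·Δ = −F gives Δ = (-1.158, 0.845).
Then the next iterate is (p, q)₁ = (-0.158, -0.655).
Re-evaluating at (-0.158, -0.655): F = (-0.18728, -0.32483), so ‖F‖₂ = 0.375.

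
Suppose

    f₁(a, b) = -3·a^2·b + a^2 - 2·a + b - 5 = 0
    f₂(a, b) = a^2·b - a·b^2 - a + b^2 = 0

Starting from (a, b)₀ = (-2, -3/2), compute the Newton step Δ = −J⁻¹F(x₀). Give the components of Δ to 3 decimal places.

(0.448, 0.796)

At (-2, -3/2): F = (19.500, 2.750).
Jacobian J = [[-6·a·b + 2·a - 2, -3·a^2 + 1], [2·a·b - b^2 - 1, a^2 - 2·a·b + 2·b]].
At the point, J = [[-24.000, -11.000], [2.750, -5.000]] (det J = 150.250).
Solving J·Δ = −F gives Δ = (0.448, 0.796).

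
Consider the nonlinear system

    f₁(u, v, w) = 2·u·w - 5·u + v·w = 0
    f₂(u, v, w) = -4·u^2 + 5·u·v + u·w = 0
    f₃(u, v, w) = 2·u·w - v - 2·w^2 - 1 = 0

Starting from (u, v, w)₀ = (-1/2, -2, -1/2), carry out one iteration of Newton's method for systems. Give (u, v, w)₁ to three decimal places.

(1.250, -4.500, -2.250)

At (-1/2, -2, -1/2): F = (4.000, 4.250, 1.000).
Jacobian J = [[2·w - 5, w, 2·u + v], [-8·u + 5·v + w, 5·u, u], [2·w, -1, 2·u - 4·w]].
At the point, J = [[-6.000, -0.500, -3.000], [-6.500, -2.500, -0.500], [-1.000, -1.000, 1.000]] (det J = 2.500).
Solving J·Δ = −F gives Δ = (1.750, -2.500, -1.750).
Then the next iterate is (u, v, w)₁ = (1.250, -4.500, -2.250).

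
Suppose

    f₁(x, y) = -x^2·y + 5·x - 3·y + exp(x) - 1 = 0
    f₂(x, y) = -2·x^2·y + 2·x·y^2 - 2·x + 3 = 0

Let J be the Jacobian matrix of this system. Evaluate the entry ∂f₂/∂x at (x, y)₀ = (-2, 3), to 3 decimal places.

40.000

∂f₂/∂x = -4·x·y + 2·y^2 - 2.
At (-2, 3) this is 40.000.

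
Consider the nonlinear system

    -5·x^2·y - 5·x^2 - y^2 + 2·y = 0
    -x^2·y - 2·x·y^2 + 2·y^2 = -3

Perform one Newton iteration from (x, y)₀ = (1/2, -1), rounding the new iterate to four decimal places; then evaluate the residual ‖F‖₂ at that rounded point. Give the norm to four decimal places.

At (1/2, -1): F = (-3.0000, 4.2500).
Jacobian J = [[-10·x·y - 10·x, -5·x^2 - 2·y + 2], [-2·x·y - 2·y^2, -x^2 - 4·x·y + 4·y]].
At the point, J = [[0.0000, 2.7500], [-1.0000, -2.2500]] (det J = 2.7500).
Solving J·Δ = −F gives Δ = (1.7955, 1.0909).
Then the next iterate is (x, y)₁ = (2.2955, 0.0909).
Re-evaluating at (2.2955, 0.0909): F = (-28.567970, 2.499610), so ‖F‖₂ = 28.6771.

28.6771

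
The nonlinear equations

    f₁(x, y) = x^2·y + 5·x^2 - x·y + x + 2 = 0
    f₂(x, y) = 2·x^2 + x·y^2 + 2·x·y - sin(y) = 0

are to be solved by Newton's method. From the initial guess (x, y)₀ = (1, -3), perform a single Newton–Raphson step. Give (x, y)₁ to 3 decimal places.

At (1, -3): F = (8.000, 5.14112).
Jacobian J = [[2·x·y + 10·x - y + 1, x^2 - x], [4·x + y^2 + 2·y, 2·x·y + 2·x - cos(y)]].
At the point, J = [[8.000, 0.000], [7.000, -3.01001]] (det J = -24.08006).
Solving J·Δ = −F gives Δ = (-1.000, -0.618).
Then the next iterate is (x, y)₁ = (0.000, -3.618).

(0.000, -3.618)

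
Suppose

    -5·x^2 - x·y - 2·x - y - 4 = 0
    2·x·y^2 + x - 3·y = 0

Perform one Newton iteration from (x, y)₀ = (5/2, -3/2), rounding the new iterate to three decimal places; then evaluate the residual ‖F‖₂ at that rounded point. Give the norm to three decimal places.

At (5/2, -3/2): F = (-35.000, 18.250).
Jacobian J = [[-10·x - y - 2, -x - 1], [2·y^2 + 1, 4·x·y - 3]].
At the point, J = [[-25.500, -3.500], [5.500, -18.000]] (det J = 478.250).
Solving J·Δ = −F gives Δ = (-1.451, 0.571).
Then the next iterate is (x, y)₁ = (1.049, -0.929).
Re-evaluating at (1.049, -0.929): F = (-9.69648, 5.64666), so ‖F‖₂ = 11.221.

11.221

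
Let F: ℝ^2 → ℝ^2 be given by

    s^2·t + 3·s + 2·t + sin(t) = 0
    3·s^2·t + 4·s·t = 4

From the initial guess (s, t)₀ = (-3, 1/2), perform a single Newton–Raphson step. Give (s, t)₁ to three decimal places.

(-1.955, 0.754)

At (-3, 1/2): F = (-3.02057, 3.500).
Jacobian J = [[2·s·t + 3, s^2 + cos(t) + 2], [6·s·t + 4·t, 3·s^2 + 4·s]].
At the point, J = [[0.000, 11.87758], [-7.000, 15.000]] (det J = 83.14308).
Solving J·Δ = −F gives Δ = (1.045, 0.254).
Then the next iterate is (s, t)₁ = (-1.955, 0.754).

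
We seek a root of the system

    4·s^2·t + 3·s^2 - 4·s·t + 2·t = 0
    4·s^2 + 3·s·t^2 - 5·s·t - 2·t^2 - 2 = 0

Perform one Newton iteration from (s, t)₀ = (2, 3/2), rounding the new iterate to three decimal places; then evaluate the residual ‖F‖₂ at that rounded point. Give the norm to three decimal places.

14.745

At (2, 3/2): F = (27.000, 8.000).
Jacobian J = [[8·s·t + 6·s - 4·t, 4·s^2 - 4·s + 2], [8·s + 3·t^2 - 5·t, 6·s·t - 5·s - 4·t]].
At the point, J = [[30.000, 10.000], [15.250, 2.000]] (det J = -92.500).
Solving J·Δ = −F gives Δ = (-0.281, -1.857).
Then the next iterate is (s, t)₁ = (1.719, -0.357).
Re-evaluating at (1.719, -0.357): F = (6.38593, 13.29062), so ‖F‖₂ = 14.745.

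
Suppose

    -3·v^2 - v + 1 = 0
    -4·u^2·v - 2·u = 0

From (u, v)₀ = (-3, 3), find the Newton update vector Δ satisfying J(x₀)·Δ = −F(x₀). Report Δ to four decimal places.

(0.6722, -1.5263)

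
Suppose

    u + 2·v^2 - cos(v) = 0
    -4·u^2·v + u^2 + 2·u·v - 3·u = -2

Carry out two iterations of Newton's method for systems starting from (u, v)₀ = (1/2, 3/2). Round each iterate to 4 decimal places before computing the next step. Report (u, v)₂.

At (1/2, 3/2): F = (4.929263, 0.7500).
Jacobian J = [[1, 4·v + sin(v)], [-8·u·v + 2·u + 2·v - 3, -4·u^2 + 2·u]].
At the point, J = [[1.0000, 6.997495], [-5.0000, 0.0000]] (det J = 34.987475).
Solving J·Δ = −F gives Δ = (0.1500, -0.7259).
Then the next iterate is (u, v)₁ = (0.6500, 0.7741).
Round to (0.6500, 0.7741) and repeat: F = (1.133411, 0.170601), J = [[1.0000, 3.795473], [-4.177120, -0.3900]].
Δ = (0.0705, -0.3172), so (u, v)₂ = (0.7205, 0.4569).

(0.7205, 0.4569)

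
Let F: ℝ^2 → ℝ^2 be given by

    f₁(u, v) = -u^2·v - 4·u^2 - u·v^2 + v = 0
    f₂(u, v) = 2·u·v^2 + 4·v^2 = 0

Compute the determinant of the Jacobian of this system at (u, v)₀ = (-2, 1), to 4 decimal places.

-2.0000

J = [[-2·u·v - 8·u - v^2, -u^2 - 2·u·v + 1], [2·v^2, 4·u·v + 8·v]].
At the point, J = [[19.0000, 1.0000], [2.0000, 0.0000]].
det J = -2.0000.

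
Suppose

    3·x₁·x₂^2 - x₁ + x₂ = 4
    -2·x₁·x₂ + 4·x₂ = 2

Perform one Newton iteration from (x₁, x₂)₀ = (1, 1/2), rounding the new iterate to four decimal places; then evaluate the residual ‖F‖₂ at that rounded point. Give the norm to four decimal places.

9.2195

At (1, 1/2): F = (-3.7500, -1.0000).
Jacobian J = [[3·x₂^2 - 1, 6·x₁·x₂ + 1], [-2·x₂, -2·x₁ + 4]].
At the point, J = [[-0.2500, 4.0000], [-1.0000, 2.0000]] (det J = 3.5000).
Solving J·Δ = −F gives Δ = (1.0000, 1.0000).
Then the next iterate is (x₁, x₂)₁ = (2.0000, 1.5000).
Re-evaluating at (2.0000, 1.5000): F = (9.0000, -2.0000), so ‖F‖₂ = 9.2195.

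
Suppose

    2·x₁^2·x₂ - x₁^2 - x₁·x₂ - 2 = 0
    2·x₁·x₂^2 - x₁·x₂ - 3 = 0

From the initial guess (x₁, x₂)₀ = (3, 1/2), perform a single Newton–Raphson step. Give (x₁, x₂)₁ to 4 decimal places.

(26.0000, 1.5000)

At (3, 1/2): F = (-3.5000, -3.0000).
Jacobian J = [[4·x₁·x₂ - 2·x₁ - x₂, 2·x₁^2 - x₁], [2·x₂^2 - x₂, 4·x₁·x₂ - x₁]].
At the point, J = [[-0.5000, 15.0000], [0.0000, 3.0000]] (det J = -1.5000).
Solving J·Δ = −F gives Δ = (23.0000, 1.0000).
Then the next iterate is (x₁, x₂)₁ = (26.0000, 1.5000).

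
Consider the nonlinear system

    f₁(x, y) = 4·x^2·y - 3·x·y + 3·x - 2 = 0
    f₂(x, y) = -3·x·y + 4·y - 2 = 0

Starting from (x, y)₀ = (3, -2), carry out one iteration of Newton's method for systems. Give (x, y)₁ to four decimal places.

(2.4242, -1.0909)

At (3, -2): F = (-47.0000, 8.0000).
Jacobian J = [[8·x·y - 3·y + 3, 4·x^2 - 3·x], [-3·y, -3·x + 4]].
At the point, J = [[-39.0000, 27.0000], [6.0000, -5.0000]] (det J = 33.0000).
Solving J·Δ = −F gives Δ = (-0.5758, 0.9091).
Then the next iterate is (x, y)₁ = (2.4242, -1.0909).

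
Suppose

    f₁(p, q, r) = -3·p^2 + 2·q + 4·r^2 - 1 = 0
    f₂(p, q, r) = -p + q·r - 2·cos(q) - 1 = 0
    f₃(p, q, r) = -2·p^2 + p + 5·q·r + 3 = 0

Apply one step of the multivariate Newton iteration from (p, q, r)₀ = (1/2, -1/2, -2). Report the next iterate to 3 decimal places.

(-5.371, 0.377, 0.039)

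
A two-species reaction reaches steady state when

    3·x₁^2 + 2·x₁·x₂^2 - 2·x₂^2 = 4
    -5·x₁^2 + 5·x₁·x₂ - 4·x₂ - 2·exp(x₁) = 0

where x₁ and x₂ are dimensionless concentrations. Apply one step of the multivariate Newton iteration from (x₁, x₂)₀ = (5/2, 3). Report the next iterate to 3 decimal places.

(1.502, 2.510)

At (5/2, 3): F = (41.750, -30.11499).
Jacobian J = [[6·x₁ + 2·x₂^2, 4·x₁·x₂ - 4·x₂], [-10·x₁ + 5·x₂ - 2·exp(x₁), 5·x₁ - 4]].
At the point, J = [[33.000, 18.000], [-34.36499, 8.500]] (det J = 899.06978).
Solving J·Δ = −F gives Δ = (-0.998, -0.490).
Then the next iterate is (x₁, x₂)₁ = (1.502, 2.510).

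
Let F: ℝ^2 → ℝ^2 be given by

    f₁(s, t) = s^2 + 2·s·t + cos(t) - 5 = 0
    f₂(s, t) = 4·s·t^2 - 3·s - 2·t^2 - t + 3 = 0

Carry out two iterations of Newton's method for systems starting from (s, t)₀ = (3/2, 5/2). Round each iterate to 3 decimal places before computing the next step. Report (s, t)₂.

(1.327, 0.948)

At (3/2, 5/2): F = (3.94886, 21.000).
Jacobian J = [[2·s + 2·t, 2·s - sin(t)], [4·t^2 - 3, 8·s·t - 4·t - 1]].
At the point, J = [[8.000, 2.40153], [22.000, 19.000]] (det J = 99.16639).
Solving J·Δ = −F gives Δ = (-0.248, -0.818).
Then the next iterate is (s, t)₁ = (1.252, 1.682).
Round to (1.252, 1.682) and repeat: F = (0.66826, 6.07200), J = [[5.868, 1.51018], [8.31650, 9.11891]].
Δ = (0.075, -0.734), so (s, t)₂ = (1.327, 0.948).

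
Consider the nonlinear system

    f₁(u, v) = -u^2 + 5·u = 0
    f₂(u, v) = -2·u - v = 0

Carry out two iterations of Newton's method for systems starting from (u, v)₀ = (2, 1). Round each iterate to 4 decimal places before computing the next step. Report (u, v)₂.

(-1.2308, 2.4615)

At (2, 1): F = (6.0000, -5.0000).
Jacobian J = [[-2·u + 5, 0], [-2, -1]].
At the point, J = [[1.0000, 0.0000], [-2.0000, -1.0000]] (det J = -1.0000).
Solving J·Δ = −F gives Δ = (-6.0000, 7.0000).
Then the next iterate is (u, v)₁ = (-4.0000, 8.0000).
Round to (-4.0000, 8.0000) and repeat: F = (-36.0000, 0.0000), J = [[13.0000, 0.0000], [-2.0000, -1.0000]].
Δ = (2.7692, -5.5385), so (u, v)₂ = (-1.2308, 2.4615).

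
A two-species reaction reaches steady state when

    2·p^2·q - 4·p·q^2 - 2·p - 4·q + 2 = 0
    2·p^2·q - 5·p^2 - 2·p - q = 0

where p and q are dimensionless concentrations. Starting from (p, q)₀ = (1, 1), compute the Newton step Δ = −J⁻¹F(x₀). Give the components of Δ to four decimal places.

(-0.8049, -0.4390)

At (1, 1): F = (-6.0000, -6.0000).
Jacobian J = [[4·p·q - 4·q^2 - 2, 2·p^2 - 8·p·q - 4], [4·p·q - 10·p - 2, 2·p^2 - 1]].
At the point, J = [[-2.0000, -10.0000], [-8.0000, 1.0000]] (det J = -82.0000).
Solving J·Δ = −F gives Δ = (-0.8049, -0.4390).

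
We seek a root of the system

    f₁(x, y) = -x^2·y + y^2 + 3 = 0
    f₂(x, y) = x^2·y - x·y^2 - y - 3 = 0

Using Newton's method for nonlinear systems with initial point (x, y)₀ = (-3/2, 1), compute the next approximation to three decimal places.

(-2.128, 0.468)

At (-3/2, 1): F = (1.750, -0.250).
Jacobian J = [[-2·x·y, -x^2 + 2·y], [2·x·y - y^2, x^2 - 2·x·y - 1]].
At the point, J = [[3.000, -0.250], [-4.000, 4.250]] (det J = 11.750).
Solving J·Δ = −F gives Δ = (-0.628, -0.532).
Then the next iterate is (x, y)₁ = (-2.128, 0.468).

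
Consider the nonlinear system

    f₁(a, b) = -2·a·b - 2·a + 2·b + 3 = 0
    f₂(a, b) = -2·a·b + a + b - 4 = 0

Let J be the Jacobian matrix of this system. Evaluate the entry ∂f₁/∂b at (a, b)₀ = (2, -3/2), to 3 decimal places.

-2.000

∂f₁/∂b = -2·a + 2.
At (2, -3/2) this is -2.000.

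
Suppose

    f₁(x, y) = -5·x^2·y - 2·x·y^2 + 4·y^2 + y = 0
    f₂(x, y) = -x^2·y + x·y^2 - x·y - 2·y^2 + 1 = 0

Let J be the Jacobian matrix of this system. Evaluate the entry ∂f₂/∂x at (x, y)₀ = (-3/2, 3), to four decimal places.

15.0000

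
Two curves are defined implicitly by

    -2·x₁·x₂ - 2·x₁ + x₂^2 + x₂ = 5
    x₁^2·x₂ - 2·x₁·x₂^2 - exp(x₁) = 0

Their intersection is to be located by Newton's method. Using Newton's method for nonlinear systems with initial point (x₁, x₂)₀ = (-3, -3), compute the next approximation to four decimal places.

(-0.4984, -2.0065)

At (-3, -3): F = (-11.0000, 26.950213).
Jacobian J = [[-2·x₂ - 2, -2·x₁ + 2·x₂ + 1], [2·x₁·x₂ - 2·x₂^2 - exp(x₁), x₁^2 - 4·x₁·x₂]].
At the point, J = [[4.0000, 1.0000], [-0.049787, -27.0000]] (det J = -107.950213).
Solving J·Δ = −F gives Δ = (2.5016, 0.9935).
Then the next iterate is (x₁, x₂)₁ = (-0.4984, -2.0065).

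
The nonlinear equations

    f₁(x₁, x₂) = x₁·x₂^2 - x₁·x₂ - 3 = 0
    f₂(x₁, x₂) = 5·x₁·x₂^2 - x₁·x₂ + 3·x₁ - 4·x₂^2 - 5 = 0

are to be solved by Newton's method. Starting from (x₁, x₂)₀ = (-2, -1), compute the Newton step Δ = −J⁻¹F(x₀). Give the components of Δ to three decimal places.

(8.000, -1.500)

At (-2, -1): F = (-7.000, -27.000).
Jacobian J = [[x₂^2 - x₂, 2·x₁·x₂ - x₁], [5·x₂^2 - x₂ + 3, 10·x₁·x₂ - x₁ - 8·x₂]].
At the point, J = [[2.000, 6.000], [9.000, 30.000]] (det J = 6.000).
Solving J·Δ = −F gives Δ = (8.000, -1.500).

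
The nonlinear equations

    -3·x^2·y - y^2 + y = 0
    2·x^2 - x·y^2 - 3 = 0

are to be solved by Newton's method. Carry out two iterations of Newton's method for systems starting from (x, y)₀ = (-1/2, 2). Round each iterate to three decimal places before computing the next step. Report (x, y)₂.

(-1.247, -0.038)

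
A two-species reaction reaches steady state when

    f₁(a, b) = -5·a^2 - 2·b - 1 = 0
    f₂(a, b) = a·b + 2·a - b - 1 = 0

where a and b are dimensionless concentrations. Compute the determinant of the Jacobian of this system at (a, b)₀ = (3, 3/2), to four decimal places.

-53.0000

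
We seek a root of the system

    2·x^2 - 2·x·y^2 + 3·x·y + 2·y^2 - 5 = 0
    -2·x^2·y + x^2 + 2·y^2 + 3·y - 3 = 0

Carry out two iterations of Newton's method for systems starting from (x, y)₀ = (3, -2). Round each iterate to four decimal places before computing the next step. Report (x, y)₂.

(1.7988, -0.5750)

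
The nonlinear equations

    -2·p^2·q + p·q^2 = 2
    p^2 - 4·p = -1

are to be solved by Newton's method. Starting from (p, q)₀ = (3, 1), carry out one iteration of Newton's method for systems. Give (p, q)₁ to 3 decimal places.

At (3, 1): F = (-17.000, -2.000).
Jacobian J = [[-4·p·q + q^2, -2·p^2 + 2·p·q], [2·p - 4, 0]].
At the point, J = [[-11.000, -12.000], [2.000, 0.000]] (det J = 24.000).
Solving J·Δ = −F gives Δ = (1.000, -2.333).
Then the next iterate is (p, q)₁ = (4.000, -1.333).

(4.000, -1.333)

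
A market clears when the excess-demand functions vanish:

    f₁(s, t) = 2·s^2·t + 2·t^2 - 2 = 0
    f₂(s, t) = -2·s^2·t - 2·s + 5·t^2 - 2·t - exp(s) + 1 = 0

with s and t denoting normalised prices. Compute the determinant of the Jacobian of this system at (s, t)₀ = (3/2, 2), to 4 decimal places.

J = [[4·s·t, 2·s^2 + 4·t], [-4·s·t - exp(s) - 2, -2·s^2 + 10·t - 2]].
At the point, J = [[12.0000, 12.5000], [-18.481689, 13.5000]].
det J = 393.0211.

393.0211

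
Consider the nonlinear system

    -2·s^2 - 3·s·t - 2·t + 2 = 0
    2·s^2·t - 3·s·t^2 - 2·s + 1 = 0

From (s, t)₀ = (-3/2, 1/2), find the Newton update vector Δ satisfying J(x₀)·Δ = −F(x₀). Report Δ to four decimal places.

(0.5410, -0.4738)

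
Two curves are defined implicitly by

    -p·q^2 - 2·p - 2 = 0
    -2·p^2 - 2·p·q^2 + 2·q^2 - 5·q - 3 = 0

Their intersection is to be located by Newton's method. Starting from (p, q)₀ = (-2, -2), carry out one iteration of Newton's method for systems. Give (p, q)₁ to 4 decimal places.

(-1.3908, -1.2069)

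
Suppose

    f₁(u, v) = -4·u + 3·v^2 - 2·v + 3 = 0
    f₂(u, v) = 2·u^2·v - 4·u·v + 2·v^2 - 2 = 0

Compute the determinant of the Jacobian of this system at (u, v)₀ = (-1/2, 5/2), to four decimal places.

145.0000

J = [[-4, 6·v - 2], [4·u·v - 4·v, 2·u^2 - 4·u + 4·v]].
At the point, J = [[-4.0000, 13.0000], [-15.0000, 12.5000]].
det J = 145.0000.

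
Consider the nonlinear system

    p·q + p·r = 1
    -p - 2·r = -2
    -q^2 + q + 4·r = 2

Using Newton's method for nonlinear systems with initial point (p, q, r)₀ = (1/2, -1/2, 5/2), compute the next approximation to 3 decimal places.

(0.917, -0.208, 0.542)

At (1/2, -1/2, 5/2): F = (0.000, -3.500, 7.250).
Jacobian J = [[q + r, p, p], [-1, 0, -2], [0, -2·q + 1, 4]].
At the point, J = [[2.000, 0.500, 0.500], [-1.000, 0.000, -2.000], [0.000, 2.000, 4.000]] (det J = 9.000).
Solving J·Δ = −F gives Δ = (0.417, 0.292, -1.958).
Then the next iterate is (p, q, r)₁ = (0.917, -0.208, 0.542).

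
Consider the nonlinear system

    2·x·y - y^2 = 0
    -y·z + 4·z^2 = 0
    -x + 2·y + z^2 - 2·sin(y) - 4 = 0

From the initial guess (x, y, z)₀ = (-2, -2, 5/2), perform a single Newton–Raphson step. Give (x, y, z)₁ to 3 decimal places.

At (-2, -2, 5/2): F = (4.000, 30.000, 2.06859).
Jacobian J = [[2·y, 2·x - 2·y, 0], [0, -z, -y + 8·z], [-1, -2·cos(y) + 2, 2·z]].
At the point, J = [[-4.000, 0.000, 0.000], [0.000, -2.500, 22.000], [-1.000, 2.83229, 5.000]] (det J = 299.24184).
Solving J·Δ = −F gives Δ = (1.000, 1.691, -1.171).
Then the next iterate is (x, y, z)₁ = (-1.000, -0.309, 1.329).

(-1.000, -0.309, 1.329)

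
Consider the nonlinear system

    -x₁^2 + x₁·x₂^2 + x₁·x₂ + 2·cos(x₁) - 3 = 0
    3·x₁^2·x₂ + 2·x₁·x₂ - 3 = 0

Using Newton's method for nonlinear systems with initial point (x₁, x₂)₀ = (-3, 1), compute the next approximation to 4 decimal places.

(5.6069, 6.7005)

At (-3, 1): F = (-19.979985, 18.0000).
Jacobian J = [[-2·x₁ + x₂^2 + x₂ - 2·sin(x₁), 2·x₁·x₂ + x₁], [6·x₁·x₂ + 2·x₂, 3·x₁^2 + 2·x₁]].
At the point, J = [[8.282240, -9.0000], [-16.0000, 21.0000]] (det J = 29.927040).
Solving J·Δ = −F gives Δ = (8.6069, 5.7005).
Then the next iterate is (x₁, x₂)₁ = (5.6069, 6.7005).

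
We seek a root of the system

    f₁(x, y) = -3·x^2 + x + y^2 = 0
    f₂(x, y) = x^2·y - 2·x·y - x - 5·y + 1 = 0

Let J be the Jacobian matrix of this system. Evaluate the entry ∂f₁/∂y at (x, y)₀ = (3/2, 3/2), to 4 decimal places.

3.0000

∂f₁/∂y = 2·y.
At (3/2, 3/2) this is 3.0000.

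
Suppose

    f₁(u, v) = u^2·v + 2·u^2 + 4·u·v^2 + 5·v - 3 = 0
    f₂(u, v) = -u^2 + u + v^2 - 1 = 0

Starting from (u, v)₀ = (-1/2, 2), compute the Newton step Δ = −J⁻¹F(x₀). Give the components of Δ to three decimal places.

(-0.116, -0.505)

At (-1/2, 2): F = (0.000, 2.250).
Jacobian J = [[2·u·v + 4·u + 4·v^2, u^2 + 8·u·v + 5], [-2·u + 1, 2·v]].
At the point, J = [[12.000, -2.750], [2.000, 4.000]] (det J = 53.500).
Solving J·Δ = −F gives Δ = (-0.116, -0.505).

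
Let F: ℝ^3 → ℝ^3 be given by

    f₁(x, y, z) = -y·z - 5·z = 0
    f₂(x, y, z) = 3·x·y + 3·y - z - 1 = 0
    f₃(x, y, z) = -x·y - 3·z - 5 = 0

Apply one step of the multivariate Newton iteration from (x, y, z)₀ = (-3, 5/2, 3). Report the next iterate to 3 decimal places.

(0.040, 3.714, -0.486)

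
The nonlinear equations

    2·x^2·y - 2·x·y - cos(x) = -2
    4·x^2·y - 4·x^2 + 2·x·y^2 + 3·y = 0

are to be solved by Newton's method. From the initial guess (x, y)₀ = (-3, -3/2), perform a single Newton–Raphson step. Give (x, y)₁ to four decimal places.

(-1.0213, -1.8443)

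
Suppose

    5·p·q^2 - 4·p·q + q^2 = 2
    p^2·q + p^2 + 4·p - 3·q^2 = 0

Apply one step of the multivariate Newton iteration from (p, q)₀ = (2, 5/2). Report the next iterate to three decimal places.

(1.382, 1.785)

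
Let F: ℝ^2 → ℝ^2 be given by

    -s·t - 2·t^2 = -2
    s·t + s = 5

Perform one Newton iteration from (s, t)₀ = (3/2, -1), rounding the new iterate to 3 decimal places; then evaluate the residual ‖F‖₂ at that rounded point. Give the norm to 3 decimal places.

At (3/2, -1): F = (1.500, -5.000).
Jacobian J = [[-t, -s - 4·t], [t + 1, s]].
At the point, J = [[1.000, 2.500], [0.000, 1.500]] (det J = 1.500).
Solving J·Δ = −F gives Δ = (-9.833, 3.333).
Then the next iterate is (s, t)₁ = (-8.333, 2.333).
Re-evaluating at (-8.333, 2.333): F = (10.55511, -32.77389), so ‖F‖₂ = 34.432.

34.432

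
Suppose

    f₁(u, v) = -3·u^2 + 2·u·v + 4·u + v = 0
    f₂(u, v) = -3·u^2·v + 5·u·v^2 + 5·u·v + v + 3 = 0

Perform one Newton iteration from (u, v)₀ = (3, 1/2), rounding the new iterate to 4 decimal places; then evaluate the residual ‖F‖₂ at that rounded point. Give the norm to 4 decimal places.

43.9335

At (3, 1/2): F = (-11.5000, 1.2500).
Jacobian J = [[-6·u + 2·v + 4, 2·u + 1], [-6·u·v + 5·v^2 + 5·v, -3·u^2 + 10·u·v + 5·u + 1]].
At the point, J = [[-13.0000, 7.0000], [-5.2500, 4.0000]] (det J = -15.2500).
Solving J·Δ = −F gives Δ = (-3.5902, -5.0246).
Then the next iterate is (u, v)₁ = (-0.5902, -4.5246).
Re-evaluating at (-0.5902, -4.5246): F = (-2.589570, -43.857149), so ‖F‖₂ = 43.9335.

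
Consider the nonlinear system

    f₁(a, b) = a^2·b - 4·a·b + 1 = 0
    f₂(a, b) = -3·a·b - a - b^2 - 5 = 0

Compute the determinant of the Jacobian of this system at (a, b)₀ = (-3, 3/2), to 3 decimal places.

25.500

J = [[2·a·b - 4·b, a^2 - 4·a], [-3·b - 1, -3·a - 2·b]].
At the point, J = [[-15.000, 21.000], [-5.500, 6.000]].
det J = 25.500.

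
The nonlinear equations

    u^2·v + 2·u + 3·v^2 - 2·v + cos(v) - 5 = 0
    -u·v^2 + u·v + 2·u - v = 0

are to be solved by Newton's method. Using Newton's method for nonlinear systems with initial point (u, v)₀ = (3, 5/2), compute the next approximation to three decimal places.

(1.322, 2.130)

At (3, 5/2): F = (36.44886, -7.750).
Jacobian J = [[2·u·v + 2, u^2 + 6·v - sin(v) - 2], [-v^2 + v + 2, -2·u·v + u - 1]].
At the point, J = [[17.000, 21.40153], [-1.750, -13.000]] (det J = -183.54733).
Solving J·Δ = −F gives Δ = (-1.678, -0.370).
Then the next iterate is (u, v)₁ = (1.322, 2.130).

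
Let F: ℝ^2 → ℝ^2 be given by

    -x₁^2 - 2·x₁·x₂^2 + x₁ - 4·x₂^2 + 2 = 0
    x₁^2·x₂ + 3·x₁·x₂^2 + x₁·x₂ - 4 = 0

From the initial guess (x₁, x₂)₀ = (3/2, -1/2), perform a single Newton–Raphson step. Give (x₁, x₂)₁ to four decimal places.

(-1.6647, -1.5588)

At (3/2, -1/2): F = (-0.5000, -4.7500).
Jacobian J = [[-2·x₁ - 2·x₂^2 + 1, -4·x₁·x₂ - 8·x₂], [2·x₁·x₂ + 3·x₂^2 + x₂, x₁^2 + 6·x₁·x₂ + x₁]].
At the point, J = [[-2.5000, 7.0000], [-1.2500, -0.7500]] (det J = 10.6250).
Solving J·Δ = −F gives Δ = (-3.1647, -1.0588).
Then the next iterate is (x₁, x₂)₁ = (-1.6647, -1.5588).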